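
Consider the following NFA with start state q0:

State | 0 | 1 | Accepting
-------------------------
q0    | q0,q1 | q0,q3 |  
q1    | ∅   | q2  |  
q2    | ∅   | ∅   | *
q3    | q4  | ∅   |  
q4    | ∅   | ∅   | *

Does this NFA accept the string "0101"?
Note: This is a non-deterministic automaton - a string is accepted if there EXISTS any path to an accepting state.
Track the set of states the NFA could be in: start {q0}
Read '0': {q0} → {q0, q1}
Read '1': {q0, q1} → {q0, q2, q3}
Read '0': {q0, q2, q3} → {q0, q1, q4}
Read '1': {q0, q1, q4} → {q0, q2, q3}
Final set {q0, q2, q3} contains accepting state(s) {q2} → accepted.

Final answer: Yes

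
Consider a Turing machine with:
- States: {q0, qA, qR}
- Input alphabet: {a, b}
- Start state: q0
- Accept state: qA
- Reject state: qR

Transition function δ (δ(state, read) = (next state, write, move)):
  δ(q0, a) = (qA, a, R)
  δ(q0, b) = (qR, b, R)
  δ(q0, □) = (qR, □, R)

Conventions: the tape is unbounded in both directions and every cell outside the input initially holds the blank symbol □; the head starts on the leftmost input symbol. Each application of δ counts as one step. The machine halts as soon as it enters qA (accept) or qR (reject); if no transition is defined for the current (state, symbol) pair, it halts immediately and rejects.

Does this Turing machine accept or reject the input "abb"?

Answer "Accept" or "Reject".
Step 0: [q0]abb (head at position 0)
Step 1: δ(q0, a) = (qA, a, R)  ⊢  a[qA]bb (head at position 1)
The machine is in qA, so it halts and accepts.

Final answer: Accept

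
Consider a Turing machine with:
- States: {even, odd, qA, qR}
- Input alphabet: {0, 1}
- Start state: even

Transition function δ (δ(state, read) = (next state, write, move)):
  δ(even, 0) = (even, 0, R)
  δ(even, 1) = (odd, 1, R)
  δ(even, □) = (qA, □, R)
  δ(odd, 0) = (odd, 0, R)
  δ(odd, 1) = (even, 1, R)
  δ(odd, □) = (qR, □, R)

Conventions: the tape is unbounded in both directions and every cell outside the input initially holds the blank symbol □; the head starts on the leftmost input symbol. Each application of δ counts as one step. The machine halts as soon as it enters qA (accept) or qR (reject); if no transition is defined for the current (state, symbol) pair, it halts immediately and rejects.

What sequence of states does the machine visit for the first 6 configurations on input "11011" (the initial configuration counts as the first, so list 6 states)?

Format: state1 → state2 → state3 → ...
Step 0: [even]11011 (head at position 0)
Step 1: δ(even, 1) = (odd, 1, R)  ⊢  1[odd]1011 (head at position 1)
Step 2: δ(odd, 1) = (even, 1, R)  ⊢  11[even]011 (head at position 2)
Step 3: δ(even, 0) = (even, 0, R)  ⊢  110[even]11 (head at position 3)
Step 4: δ(even, 1) = (odd, 1, R)  ⊢  1101[odd]1 (head at position 4)
Step 5: δ(odd, 1) = (even, 1, R)  ⊢  11011[even]□ (head at position 5)
Reading off the states of these 6 configurations: even → odd → even → even → odd → even

Final answer: even → odd → even → even → odd → even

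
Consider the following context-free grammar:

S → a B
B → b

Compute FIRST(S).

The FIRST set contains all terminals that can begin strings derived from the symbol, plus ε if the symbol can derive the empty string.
S has the single production S → a B, whose right-hand side begins with the terminal a. So FIRST(S) = {a}.

Final answer: {a}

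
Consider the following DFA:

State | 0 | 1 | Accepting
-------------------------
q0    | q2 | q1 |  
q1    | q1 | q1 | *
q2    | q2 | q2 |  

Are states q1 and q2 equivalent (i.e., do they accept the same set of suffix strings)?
Try the suffix ε (the empty string).
From q1: q1 — accepting.
From q2: q2 — not accepting.
The two states disagree on this suffix, so they are not equivalent.

Final answer: No. Distinguishing string: ε (the empty string) - accepted from q1 but not from q2.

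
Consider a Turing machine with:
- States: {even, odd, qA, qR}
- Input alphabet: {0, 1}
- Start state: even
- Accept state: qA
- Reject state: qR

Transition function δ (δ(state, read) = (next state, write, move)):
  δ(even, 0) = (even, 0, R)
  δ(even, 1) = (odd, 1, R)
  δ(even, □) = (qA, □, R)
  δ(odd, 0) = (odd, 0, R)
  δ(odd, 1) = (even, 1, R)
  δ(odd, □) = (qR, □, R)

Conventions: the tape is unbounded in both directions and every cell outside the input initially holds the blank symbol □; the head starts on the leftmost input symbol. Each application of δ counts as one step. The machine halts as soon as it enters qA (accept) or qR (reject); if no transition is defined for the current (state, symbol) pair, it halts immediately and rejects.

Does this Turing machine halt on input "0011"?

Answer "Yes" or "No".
Step 0: [even]0011 (head at position 0)
Step 1: δ(even, 0) = (even, 0, R)  ⊢  0[even]011 (head at position 1)
Step 2: δ(even, 0) = (even, 0, R)  ⊢  00[even]11 (head at position 2)
Step 3: δ(even, 1) = (odd, 1, R)  ⊢  001[odd]1 (head at position 3)
Step 4: δ(odd, 1) = (even, 1, R)  ⊢  0011[even]□ (head at position 4)
Step 5: δ(even, □) = (qA, □, R)  ⊢  0011□[qA]□ (head at position 5)
The machine is in qA, so it halts and accepts.
It halts after 5 steps.

Final answer: Yes - halts after 5 steps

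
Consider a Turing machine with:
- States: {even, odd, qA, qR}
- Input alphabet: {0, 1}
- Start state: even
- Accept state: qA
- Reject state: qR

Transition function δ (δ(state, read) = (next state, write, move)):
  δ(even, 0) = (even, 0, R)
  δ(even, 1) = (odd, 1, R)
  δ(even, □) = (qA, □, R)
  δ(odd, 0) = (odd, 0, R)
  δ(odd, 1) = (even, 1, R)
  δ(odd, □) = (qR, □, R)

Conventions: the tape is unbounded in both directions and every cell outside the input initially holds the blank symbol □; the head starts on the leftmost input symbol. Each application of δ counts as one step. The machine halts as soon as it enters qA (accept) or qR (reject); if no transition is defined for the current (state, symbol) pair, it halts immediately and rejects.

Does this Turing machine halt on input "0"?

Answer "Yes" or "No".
Step 0: [even]0 (head at position 0)
Step 1: δ(even, 0) = (even, 0, R)  ⊢  0[even]□ (head at position 1)
Step 2: δ(even, □) = (qA, □, R)  ⊢  0□[qA]□ (head at position 2)
The machine is in qA, so it halts and accepts.
It halts after 2 steps.

Final answer: Yes - halts after 2 steps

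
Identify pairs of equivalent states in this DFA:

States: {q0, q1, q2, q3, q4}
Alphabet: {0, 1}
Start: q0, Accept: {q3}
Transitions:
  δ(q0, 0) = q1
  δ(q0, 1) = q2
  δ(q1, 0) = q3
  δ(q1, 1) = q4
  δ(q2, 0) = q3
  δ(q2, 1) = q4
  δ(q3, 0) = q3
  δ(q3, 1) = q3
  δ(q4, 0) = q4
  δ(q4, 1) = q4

Using the table-filling algorithm:
Round 0 – mark pairs where exactly one state is accepting: (q0,q3), (q1,q3), (q2,q3), (q3,q4)
Round 1 – newly marked: (q0,q1) [on 0: q1 vs q3, already marked]; (q0,q2) [on 0: q1 vs q3, already marked]; (q1,q4) [on 0: q3 vs q4, already marked]; (q2,q4) [on 0: q3 vs q4, already marked]
Round 2 – newly marked: (q0,q4) [on 0: q1 vs q4, already marked]
No further pairs can be marked.
(q1, q2) unmarked: δ(q1,0)=q3, δ(q2,0)=q3; δ(q1,1)=q4, δ(q2,1)=q4 → equivalent
Equivalent pairs: (q1, q2)

Final answer: Equivalent pairs: (q1, q2)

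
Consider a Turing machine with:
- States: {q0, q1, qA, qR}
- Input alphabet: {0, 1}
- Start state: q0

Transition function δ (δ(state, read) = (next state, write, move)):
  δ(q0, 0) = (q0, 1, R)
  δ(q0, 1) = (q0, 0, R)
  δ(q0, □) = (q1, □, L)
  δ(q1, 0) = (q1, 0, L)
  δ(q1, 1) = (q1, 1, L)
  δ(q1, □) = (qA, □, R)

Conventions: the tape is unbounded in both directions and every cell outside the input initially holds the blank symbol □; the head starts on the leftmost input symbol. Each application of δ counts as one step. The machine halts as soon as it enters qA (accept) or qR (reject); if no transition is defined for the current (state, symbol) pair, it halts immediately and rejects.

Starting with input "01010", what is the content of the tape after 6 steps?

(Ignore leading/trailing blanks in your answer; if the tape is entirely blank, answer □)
Step 0: [q0]01010 (head at position 0)
Step 1: δ(q0, 0) = (q0, 1, R)  ⊢  1[q0]1010 (head at position 1)
Step 2: δ(q0, 1) = (q0, 0, R)  ⊢  10[q0]010 (head at position 2)
Step 3: δ(q0, 0) = (q0, 1, R)  ⊢  101[q0]10 (head at position 3)
Step 4: δ(q0, 1) = (q0, 0, R)  ⊢  1010[q0]0 (head at position 4)
Step 5: δ(q0, 0) = (q0, 1, R)  ⊢  10101[q0]□ (head at position 5)
Step 6: δ(q0, □) = (q1, □, L)  ⊢  1010[q1]1□ (head at position 4)
Tape after 6 steps (ignoring surrounding blanks): 10101

Final answer: Tape: 10101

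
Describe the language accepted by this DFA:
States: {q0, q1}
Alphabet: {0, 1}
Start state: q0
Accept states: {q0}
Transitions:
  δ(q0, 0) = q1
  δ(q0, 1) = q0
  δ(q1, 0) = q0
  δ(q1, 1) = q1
Analyzing the DFA structure:
Start state: q0
Accept states: {q0}
Interpreting what each state remembers (checking against the transitions):
  q0: an even number of 0s has been read so far
  q1: an odd number of 0s has been read so far
  δ(q0, 0): in q0 (an even number of 0s has been read so far), after reading 0 we have: an odd number of 0s has been read so far → q1
  δ(q0, 1): in q0 (an even number of 0s has been read so far), after reading 1 we have: an even number of 0s has been read so far → q0
  δ(q1, 0): in q1 (an odd number of 0s has been read so far), after reading 0 we have: an even number of 0s has been read so far → q0
  δ(q1, 1): in q1 (an odd number of 0s has been read so far), after reading 1 we have: an odd number of 0s has been read so far → q1
A string is accepted iff it ends in {q0}, i.e. an even number of 0s has been read so far.
Language: All binary strings with an even number of 0s

Final answer: All binary strings with an even number of 0s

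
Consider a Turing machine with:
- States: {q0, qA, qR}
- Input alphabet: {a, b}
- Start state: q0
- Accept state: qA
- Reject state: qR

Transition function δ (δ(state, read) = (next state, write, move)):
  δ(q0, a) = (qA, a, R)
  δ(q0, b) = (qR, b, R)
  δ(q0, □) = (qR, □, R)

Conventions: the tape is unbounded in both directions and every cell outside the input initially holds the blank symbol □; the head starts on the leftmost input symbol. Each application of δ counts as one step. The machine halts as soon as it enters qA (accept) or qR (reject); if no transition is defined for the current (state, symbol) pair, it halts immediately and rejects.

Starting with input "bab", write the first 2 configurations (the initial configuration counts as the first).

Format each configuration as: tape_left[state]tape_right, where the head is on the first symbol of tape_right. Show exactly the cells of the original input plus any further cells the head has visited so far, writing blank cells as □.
Step 0: [q0]bab (head at position 0)
Step 1: δ(q0, b) = (qR, b, R)  ⊢  b[qR]ab (head at position 1)

Final answer: [q0]bab ⊢ b[qR]ab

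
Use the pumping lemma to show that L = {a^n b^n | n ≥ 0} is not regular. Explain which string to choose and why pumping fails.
Language: L = {a^n b^n | n ≥ 0} (equal numbers of a's followed by b's)
Step 1: Assume for contradiction that L is regular, with pumping length p.
Step 2: Choose s = a^p b^p. Then s ∈ L (it has p a's followed by p b's) and |s| ≥ p.
Step 3: Consider any decomposition s = xyz with |xy| ≤ p and |y| > 0. Since |xy| ≤ p and the first p symbols of s are all a's, y = a^k for some k with 1 ≤ k ≤ p.
Step 4: Pumping up (i = 2): xy²z = a^(p+k) b^p, which has more a's than b's, so xy²z ∉ L.
This contradicts the pumping lemma, so L is not regular.

Final answer: Choose s = a^p b^p. Since |xy| ≤ p, y = a^k with k ≥ 1. Then xy²z = a^(p+k) b^p ∉ L.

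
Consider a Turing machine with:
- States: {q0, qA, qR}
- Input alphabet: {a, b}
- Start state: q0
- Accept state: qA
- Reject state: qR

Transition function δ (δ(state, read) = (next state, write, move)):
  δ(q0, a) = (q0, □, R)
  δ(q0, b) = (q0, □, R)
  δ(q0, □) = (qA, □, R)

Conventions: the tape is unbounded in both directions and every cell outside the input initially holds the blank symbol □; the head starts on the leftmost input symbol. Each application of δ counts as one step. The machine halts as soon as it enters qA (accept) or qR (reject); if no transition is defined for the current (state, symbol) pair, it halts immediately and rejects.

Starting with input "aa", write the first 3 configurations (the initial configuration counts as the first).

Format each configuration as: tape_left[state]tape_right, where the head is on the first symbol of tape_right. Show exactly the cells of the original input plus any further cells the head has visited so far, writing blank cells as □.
Step 0: [q0]aa (head at position 0)
Step 1: δ(q0, a) = (q0, □, R)  ⊢  □[q0]a (head at position 1)
Step 2: δ(q0, a) = (q0, □, R)  ⊢  □□[q0]□ (head at position 2)

Final answer: [q0]aa ⊢ □[q0]a ⊢ □□[q0]□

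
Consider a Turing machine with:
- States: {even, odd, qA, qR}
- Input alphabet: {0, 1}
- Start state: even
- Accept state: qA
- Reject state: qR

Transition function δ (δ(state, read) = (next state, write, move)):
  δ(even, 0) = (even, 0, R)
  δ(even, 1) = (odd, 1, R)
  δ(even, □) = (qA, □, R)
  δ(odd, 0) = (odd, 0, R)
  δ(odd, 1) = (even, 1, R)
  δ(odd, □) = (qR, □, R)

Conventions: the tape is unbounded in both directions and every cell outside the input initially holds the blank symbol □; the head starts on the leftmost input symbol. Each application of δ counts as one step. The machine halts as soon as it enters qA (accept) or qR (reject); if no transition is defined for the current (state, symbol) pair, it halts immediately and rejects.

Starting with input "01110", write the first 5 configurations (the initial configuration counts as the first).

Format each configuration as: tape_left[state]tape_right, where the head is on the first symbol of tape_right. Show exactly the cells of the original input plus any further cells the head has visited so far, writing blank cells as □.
Step 0: [even]01110 (head at position 0)
Step 1: δ(even, 0) = (even, 0, R)  ⊢  0[even]1110 (head at position 1)
Step 2: δ(even, 1) = (odd, 1, R)  ⊢  01[odd]110 (head at position 2)
Step 3: δ(odd, 1) = (even, 1, R)  ⊢  011[even]10 (head at position 3)
Step 4: δ(even, 1) = (odd, 1, R)  ⊢  0111[odd]0 (head at position 4)

Final answer: [even]01110 ⊢ 0[even]1110 ⊢ 01[odd]110 ⊢ 011[even]10 ⊢ 0111[odd]0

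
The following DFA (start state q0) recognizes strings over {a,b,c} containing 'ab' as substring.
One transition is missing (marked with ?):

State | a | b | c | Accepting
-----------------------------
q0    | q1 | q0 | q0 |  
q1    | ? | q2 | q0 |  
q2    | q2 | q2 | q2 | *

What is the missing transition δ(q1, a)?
q1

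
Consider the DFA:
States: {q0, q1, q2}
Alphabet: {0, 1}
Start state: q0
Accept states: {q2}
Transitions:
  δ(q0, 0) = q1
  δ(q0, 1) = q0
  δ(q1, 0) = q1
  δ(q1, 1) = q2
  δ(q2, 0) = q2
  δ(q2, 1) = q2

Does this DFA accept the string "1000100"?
Processing string "1000100":
  q0 --1--> q0
  q0 --0--> q1
  q1 --0--> q1
  q1 --0--> q1
  q1 --1--> q2
  q2 --0--> q2
  q2 --0--> q2
Final state: q2
Accept states: {q2}
q2 is an accept state, so the string is accepted.

Final answer: Yes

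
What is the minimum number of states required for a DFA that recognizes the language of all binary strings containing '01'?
Language: binary strings containing '01'
Lower bound (Myhill–Nerode): the prefixes ε, 0, 01 are pairwise distinguishable:
  ε vs 01: suffix ε distinguishes them (ε is rejected, 01 is accepted)
  0 vs 01: suffix ε distinguishes them (0 is rejected, 01 is accepted)
  ε vs 0: suffix 1 distinguishes them (ε·1 = 1 is rejected, 0·1 = 01 is accepted)
So any DFA needs at least 3 states.
Upper bound: a DFA with 3 states exists (one state per class above: 'no progress', 'last symbol 0', and 'seen 01' (accepting sink)).
Minimum states: 3

Final answer: 3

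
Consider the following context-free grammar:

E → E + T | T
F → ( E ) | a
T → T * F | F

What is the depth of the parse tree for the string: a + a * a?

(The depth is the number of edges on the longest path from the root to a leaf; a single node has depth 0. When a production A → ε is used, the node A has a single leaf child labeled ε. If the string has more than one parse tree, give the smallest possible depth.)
The grammar is unambiguous; the parse tree of a + a * a is:
E → E + T at the root (depth 0).
  Left E (depth 1) → T (2) → F (3) → a (4).
  Right T (depth 1) → T * F; that T (2) → F (3) → a (4); F (2) → a (3).
The longest root-to-leaf paths have 4 edges.
Depth = 4.

Final answer: 4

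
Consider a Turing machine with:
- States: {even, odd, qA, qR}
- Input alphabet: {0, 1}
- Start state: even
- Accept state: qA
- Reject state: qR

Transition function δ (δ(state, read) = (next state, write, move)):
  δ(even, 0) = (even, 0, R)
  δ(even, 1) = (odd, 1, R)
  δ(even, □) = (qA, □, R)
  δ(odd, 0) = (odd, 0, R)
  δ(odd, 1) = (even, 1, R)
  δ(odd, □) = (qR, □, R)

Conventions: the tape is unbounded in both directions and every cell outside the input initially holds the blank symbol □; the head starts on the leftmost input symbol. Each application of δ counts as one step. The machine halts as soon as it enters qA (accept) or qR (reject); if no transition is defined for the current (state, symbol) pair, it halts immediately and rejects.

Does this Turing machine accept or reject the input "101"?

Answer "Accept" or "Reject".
Step 0: [even]101 (head at position 0)
Step 1: δ(even, 1) = (odd, 1, R)  ⊢  1[odd]01 (head at position 1)
Step 2: δ(odd, 0) = (odd, 0, R)  ⊢  10[odd]1 (head at position 2)
Step 3: δ(odd, 1) = (even, 1, R)  ⊢  101[even]□ (head at position 3)
Step 4: δ(even, □) = (qA, □, R)  ⊢  101□[qA]□ (head at position 4)
The machine is in qA, so it halts and accepts.

Final answer: Accept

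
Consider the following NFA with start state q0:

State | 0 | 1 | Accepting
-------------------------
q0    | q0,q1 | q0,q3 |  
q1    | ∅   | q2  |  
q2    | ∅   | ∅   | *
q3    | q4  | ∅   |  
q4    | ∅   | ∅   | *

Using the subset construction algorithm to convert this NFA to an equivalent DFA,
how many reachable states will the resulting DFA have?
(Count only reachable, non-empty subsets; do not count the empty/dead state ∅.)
Start subset: {q0}
{q0}: on 0 → {q0, q1}, on 1 → {q0, q3}
{q0, q1}: on 0 → {q0, q1}, on 1 → {q0, q2, q3}
{q0, q3}: on 0 → {q0, q1, q4}, on 1 → {q0, q3}
{q0, q2, q3}: on 0 → {q0, q1, q4}, on 1 → {q0, q3}
{q0, q1, q4}: on 0 → {q0, q1}, on 1 → {q0, q2, q3}
Reachable non-empty subsets: {q0}, {q0, q1}, {q0, q3}, {q0, q2, q3}, {q0, q1, q4} — 5 in total.

Final answer: 5 states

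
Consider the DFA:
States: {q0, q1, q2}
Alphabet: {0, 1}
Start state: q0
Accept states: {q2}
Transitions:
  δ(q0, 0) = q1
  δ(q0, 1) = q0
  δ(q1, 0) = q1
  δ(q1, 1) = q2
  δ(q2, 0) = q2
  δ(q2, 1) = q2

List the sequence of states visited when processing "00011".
Starting at q0
Read '0': q0 -> q1
Read '0': q1 -> q1
Read '0': q1 -> q1
Read '1': q1 -> q2
Read '1': q2 -> q2

Final answer: q0 -> q1 -> q1 -> q1 -> q2 -> q2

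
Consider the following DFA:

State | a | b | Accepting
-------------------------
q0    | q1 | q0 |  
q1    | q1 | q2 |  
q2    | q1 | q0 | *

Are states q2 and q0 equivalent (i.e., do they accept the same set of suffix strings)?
Try the suffix ε (the empty string).
From q2: q2 — accepting.
From q0: q0 — not accepting.
The two states disagree on this suffix, so they are not equivalent.

Final answer: No. Distinguishing string: ε (the empty string) - accepted from q2 but not from q0.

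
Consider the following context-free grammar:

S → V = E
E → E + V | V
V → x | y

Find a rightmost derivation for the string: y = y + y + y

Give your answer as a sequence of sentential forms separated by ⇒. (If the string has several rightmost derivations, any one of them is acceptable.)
Start with S.
Step 1: the rightmost non-terminal is S; apply S → V = E:  V = E
Step 2: the rightmost non-terminal is E; apply E → E + V:  V = E + V
Step 3: the rightmost non-terminal is V; apply V → y:  V = E + y
Step 4: the rightmost non-terminal is E; apply E → E + V:  V = E + V + y
Step 5: the rightmost non-terminal is V; apply V → y:  V = E + y + y
Step 6: the rightmost non-terminal is E; apply E → V:  V = V + y + y
Step 7: the rightmost non-terminal is V; apply V → y:  V = y + y + y
Step 8: the rightmost non-terminal is V; apply V → y:  y = y + y + y

Final answer: S ⇒ V = E ⇒ V = E + V ⇒ V = E + y ⇒ V = E + V + y ⇒ V = E + y + y ⇒ V = V + y + y ⇒ V = y + y + y ⇒ y = y + y + y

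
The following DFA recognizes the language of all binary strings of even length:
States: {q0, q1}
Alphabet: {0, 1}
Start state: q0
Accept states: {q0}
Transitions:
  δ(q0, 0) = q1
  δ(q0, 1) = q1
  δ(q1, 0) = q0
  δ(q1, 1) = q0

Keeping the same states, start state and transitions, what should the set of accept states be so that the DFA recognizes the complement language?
The DFA is complete (every state has a transition on every symbol), so the complement
is recognized by the same DFA with accepting and non-accepting states swapped.
Original accept states: {q0}
Complement accept states = All states - Original accept states
= {q0, q1} - {q0}
= {q1}
Complement language: strings of ODD length

Final answer: {q1}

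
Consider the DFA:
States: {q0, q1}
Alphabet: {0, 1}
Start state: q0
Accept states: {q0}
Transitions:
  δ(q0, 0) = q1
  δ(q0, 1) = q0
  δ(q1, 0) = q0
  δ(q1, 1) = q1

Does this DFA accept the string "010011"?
Processing string "010011":
  q0 --0--> q1
  q1 --1--> q1
  q1 --0--> q0
  q0 --0--> q1
  q1 --1--> q1
  q1 --1--> q1
Final state: q1
Accept states: {q0}
q1 is not an accept state, so the string is rejected.

Final answer: No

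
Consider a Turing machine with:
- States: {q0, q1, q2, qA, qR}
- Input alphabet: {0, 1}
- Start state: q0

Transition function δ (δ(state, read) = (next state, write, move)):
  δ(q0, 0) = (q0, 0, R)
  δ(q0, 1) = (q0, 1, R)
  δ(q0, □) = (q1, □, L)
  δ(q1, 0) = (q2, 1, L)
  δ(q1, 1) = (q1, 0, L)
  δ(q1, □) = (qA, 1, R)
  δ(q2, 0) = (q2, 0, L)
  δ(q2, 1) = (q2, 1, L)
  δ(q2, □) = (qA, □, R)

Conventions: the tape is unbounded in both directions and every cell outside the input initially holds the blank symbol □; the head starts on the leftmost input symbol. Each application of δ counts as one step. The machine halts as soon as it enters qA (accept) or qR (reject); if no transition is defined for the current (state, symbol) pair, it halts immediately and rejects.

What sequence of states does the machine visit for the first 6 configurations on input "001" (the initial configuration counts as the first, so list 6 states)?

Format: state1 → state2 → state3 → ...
Step 0: [q0]001 (head at position 0)
Step 1: δ(q0, 0) = (q0, 0, R)  ⊢  0[q0]01 (head at position 1)
Step 2: δ(q0, 0) = (q0, 0, R)  ⊢  00[q0]1 (head at position 2)
Step 3: δ(q0, 1) = (q0, 1, R)  ⊢  001[q0]□ (head at position 3)
Step 4: δ(q0, □) = (q1, □, L)  ⊢  00[q1]1□ (head at position 2)
Step 5: δ(q1, 1) = (q1, 0, L)  ⊢  0[q1]00□ (head at position 1)
Reading off the states of these 6 configurations: q0 → q0 → q0 → q0 → q1 → q1

Final answer: q0 → q0 → q0 → q0 → q1 → q1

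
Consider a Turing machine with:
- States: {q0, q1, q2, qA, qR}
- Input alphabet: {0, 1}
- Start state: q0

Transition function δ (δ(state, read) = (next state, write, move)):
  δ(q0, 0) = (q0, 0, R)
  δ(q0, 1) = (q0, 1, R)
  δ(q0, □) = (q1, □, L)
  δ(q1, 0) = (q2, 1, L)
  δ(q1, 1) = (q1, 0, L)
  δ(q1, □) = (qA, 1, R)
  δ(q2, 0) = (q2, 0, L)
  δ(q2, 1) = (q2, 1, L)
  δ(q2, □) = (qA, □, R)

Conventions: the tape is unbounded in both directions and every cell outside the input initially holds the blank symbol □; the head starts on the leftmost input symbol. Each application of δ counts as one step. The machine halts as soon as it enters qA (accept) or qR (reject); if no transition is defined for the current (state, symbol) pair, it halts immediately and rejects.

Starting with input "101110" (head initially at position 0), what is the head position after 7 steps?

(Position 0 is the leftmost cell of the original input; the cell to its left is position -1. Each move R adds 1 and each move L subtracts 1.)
Step 0: [q0]101110 (head at position 0)
Step 1: δ(q0, 1) = (q0, 1, R)  ⊢  1[q0]01110 (head at position 1)
Step 2: δ(q0, 0) = (q0, 0, R)  ⊢  10[q0]1110 (head at position 2)
Step 3: δ(q0, 1) = (q0, 1, R)  ⊢  101[q0]110 (head at position 3)
Step 4: δ(q0, 1) = (q0, 1, R)  ⊢  1011[q0]10 (head at position 4)
Step 5: δ(q0, 1) = (q0, 1, R)  ⊢  10111[q0]0 (head at position 5)
Step 6: δ(q0, 0) = (q0, 0, R)  ⊢  101110[q0]□ (head at position 6)
Step 7: δ(q0, □) = (q1, □, L)  ⊢  10111[q1]0□ (head at position 5)
Head position after 7 steps: 5

Final answer: Position 5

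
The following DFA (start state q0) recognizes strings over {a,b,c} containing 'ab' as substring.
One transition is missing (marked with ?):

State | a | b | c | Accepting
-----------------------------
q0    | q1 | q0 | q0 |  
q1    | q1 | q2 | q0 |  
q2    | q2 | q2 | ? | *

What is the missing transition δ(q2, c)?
q2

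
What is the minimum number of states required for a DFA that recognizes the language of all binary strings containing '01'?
Language: binary strings containing '01'
Lower bound (Myhill–Nerode): the prefixes ε, 0, 01 are pairwise distinguishable:
  ε vs 01: suffix ε distinguishes them (ε is rejected, 01 is accepted)
  0 vs 01: suffix ε distinguishes them (0 is rejected, 01 is accepted)
  ε vs 0: suffix 1 distinguishes them (ε·1 = 1 is rejected, 0·1 = 01 is accepted)
So any DFA needs at least 3 states.
Upper bound: a DFA with 3 states exists (one state per class above: 'no progress', 'last symbol 0', and 'seen 01' (accepting sink)).
Minimum states: 3

Final answer: 3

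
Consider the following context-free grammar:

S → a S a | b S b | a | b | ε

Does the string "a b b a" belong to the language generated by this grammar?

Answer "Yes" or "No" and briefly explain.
A derivation exists: S ⇒ a S a ⇒ a b S b a ⇒ a b b a (using S → a S a, S → b S b, then S → ε).

Final answer: Yes - a valid derivation exists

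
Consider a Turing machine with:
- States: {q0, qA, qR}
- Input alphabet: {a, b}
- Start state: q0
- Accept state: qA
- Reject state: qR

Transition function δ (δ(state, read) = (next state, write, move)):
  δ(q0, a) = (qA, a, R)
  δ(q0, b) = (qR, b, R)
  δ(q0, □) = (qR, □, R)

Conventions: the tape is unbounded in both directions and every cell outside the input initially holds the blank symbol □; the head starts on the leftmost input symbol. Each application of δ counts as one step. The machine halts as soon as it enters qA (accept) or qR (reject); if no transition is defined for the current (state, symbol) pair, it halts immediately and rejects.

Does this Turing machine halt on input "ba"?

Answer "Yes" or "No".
Step 0: [q0]ba (head at position 0)
Step 1: δ(q0, b) = (qR, b, R)  ⊢  b[qR]a (head at position 1)
The machine is in qR, so it halts and rejects.
It halts after 1 steps.

Final answer: Yes - halts after 1 steps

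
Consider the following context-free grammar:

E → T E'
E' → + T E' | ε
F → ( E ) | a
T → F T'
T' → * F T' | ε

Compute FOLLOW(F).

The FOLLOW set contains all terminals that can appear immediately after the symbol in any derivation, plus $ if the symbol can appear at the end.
Useful FIRST sets: FIRST(E') = {+, ε}, FIRST(T') = {*, ε} (both E' and T' are nullable).
FOLLOW(E): E is the start symbol → $; E appears in F → ( E ) followed by ')' → FOLLOW(E) = {), $}.
FOLLOW(E'): E' appears at the right end of E → T E' and of E' → + T E', so FOLLOW(E') ⊇ FOLLOW(E) (the second occurrence adds nothing new). FOLLOW(E') = {), $}.
FOLLOW(T): in E → T E' and E' → + T E', T is followed by E': add FIRST(E') minus ε = {+}; since E' is nullable, also add FOLLOW(E) and FOLLOW(E') = {), $}. FOLLOW(T) = {+, ), $}.
FOLLOW(T'): T' appears at the right end of T → F T' and of T' → * F T', so FOLLOW(T') = FOLLOW(T) = {+, ), $}.
FOLLOW(F): in T → F T' and T' → * F T', F is followed by T': add FIRST(T') minus ε = {*}; since T' is nullable, also add FOLLOW(T) and FOLLOW(T') = {+, ), $}. FOLLOW(F) = {*, +, ), $}.

Final answer: {$, ), *, +}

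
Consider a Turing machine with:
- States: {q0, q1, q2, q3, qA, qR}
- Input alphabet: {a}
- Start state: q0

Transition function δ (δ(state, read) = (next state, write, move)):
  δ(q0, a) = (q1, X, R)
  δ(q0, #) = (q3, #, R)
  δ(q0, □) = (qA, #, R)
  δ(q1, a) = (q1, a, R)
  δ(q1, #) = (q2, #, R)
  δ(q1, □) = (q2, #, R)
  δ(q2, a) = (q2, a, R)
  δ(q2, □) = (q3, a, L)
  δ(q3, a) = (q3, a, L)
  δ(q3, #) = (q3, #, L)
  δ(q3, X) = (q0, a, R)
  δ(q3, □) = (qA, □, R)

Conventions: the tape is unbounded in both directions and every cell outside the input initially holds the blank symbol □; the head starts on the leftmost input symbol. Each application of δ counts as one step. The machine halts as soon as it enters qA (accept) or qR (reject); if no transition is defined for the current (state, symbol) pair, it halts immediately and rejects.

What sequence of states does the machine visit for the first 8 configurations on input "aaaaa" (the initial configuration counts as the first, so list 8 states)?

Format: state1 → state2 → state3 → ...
Step 0: [q0]aaaaa (head at position 0)
Step 1: δ(q0, a) = (q1, X, R)  ⊢  X[q1]aaaa (head at position 1)
Step 2: δ(q1, a) = (q1, a, R)  ⊢  Xa[q1]aaa (head at position 2)
Step 3: δ(q1, a) = (q1, a, R)  ⊢  Xaa[q1]aa (head at position 3)
Step 4: δ(q1, a) = (q1, a, R)  ⊢  Xaaa[q1]a (head at position 4)
Step 5: δ(q1, a) = (q1, a, R)  ⊢  Xaaaa[q1]□ (head at position 5)
Step 6: δ(q1, □) = (q2, #, R)  ⊢  Xaaaa#[q2]□ (head at position 6)
Step 7: δ(q2, □) = (q3, a, L)  ⊢  Xaaaa[q3]#a (head at position 5)
Reading off the states of these 8 configurations: q0 → q1 → q1 → q1 → q1 → q1 → q2 → q3

Final answer: q0 → q1 → q1 → q1 → q1 → q1 → q2 → q3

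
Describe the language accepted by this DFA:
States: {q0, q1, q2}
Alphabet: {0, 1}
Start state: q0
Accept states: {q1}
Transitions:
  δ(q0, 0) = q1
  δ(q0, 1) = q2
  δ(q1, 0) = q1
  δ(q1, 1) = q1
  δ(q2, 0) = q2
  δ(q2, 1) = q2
Analyzing the DFA structure:
Start state: q0
Accept states: {q1}
Interpreting what each state remembers (checking against the transitions):
  q0: nothing has been read yet
  q1: the first symbol was 0
  q2: the first symbol was 1 (trap state)
  δ(q0, 0): in q0 (nothing has been read yet), after reading 0 we have: the first symbol was 0 → q1
  δ(q0, 1): in q0 (nothing has been read yet), after reading 1 we have: the first symbol was 1 (trap state) → q2
  δ(q1, 0): in q1 (the first symbol was 0), after reading 0 we have: the first symbol was 0 → q1
  δ(q1, 1): in q1 (the first symbol was 0), after reading 1 we have: the first symbol was 0 → q1
  δ(q2, 0): in q2 (the first symbol was 1 (trap state)), after reading 0 we have: the first symbol was 1 (trap state) → q2
  δ(q2, 1): in q2 (the first symbol was 1 (trap state)), after reading 1 we have: the first symbol was 1 (trap state) → q2
A string is accepted iff it ends in {q1}, i.e. the first symbol was 0.
Language: All binary strings starting with 0

Final answer: All binary strings starting with 0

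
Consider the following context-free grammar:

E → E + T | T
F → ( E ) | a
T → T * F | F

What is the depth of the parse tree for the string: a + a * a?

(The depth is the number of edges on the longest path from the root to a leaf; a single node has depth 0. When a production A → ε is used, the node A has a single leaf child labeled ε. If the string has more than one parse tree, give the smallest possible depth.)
The grammar is unambiguous; the parse tree of a + a * a is:
E → E + T at the root (depth 0).
  Left E (depth 1) → T (2) → F (3) → a (4).
  Right T (depth 1) → T * F; that T (2) → F (3) → a (4); F (2) → a (3).
The longest root-to-leaf paths have 4 edges.
Depth = 4.

Final answer: 4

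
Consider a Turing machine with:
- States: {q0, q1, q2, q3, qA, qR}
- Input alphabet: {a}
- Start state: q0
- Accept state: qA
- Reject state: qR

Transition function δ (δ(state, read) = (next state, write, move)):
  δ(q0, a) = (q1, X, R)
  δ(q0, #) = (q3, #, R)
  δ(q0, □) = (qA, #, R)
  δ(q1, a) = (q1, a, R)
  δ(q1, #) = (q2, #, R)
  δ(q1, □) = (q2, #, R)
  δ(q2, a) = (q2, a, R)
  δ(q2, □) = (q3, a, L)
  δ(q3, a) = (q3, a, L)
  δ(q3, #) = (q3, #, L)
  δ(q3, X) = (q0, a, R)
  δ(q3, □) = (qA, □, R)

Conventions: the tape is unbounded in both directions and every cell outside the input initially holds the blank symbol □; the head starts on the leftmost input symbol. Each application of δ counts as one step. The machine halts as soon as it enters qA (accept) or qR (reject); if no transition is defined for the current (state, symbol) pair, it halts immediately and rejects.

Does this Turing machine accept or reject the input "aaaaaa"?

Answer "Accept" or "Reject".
Trace (configuration after each step, as tape_left[state]tape_right with head position):
Step 0: [q0]aaaaaa (head at position 0)
Step 1: X[q1]aaaaa (head 1)
Step 2: Xa[q1]aaaa (head 2)
Step 3: Xaa[q1]aaa (head 3)
Step 4: Xaaa[q1]aa (head 4)
Step 5: Xaaaa[q1]a (head 5)
Step 6: Xaaaaa[q1]□ (head 6)
Step 7: Xaaaaa#[q2]□ (head 7)
Step 8: Xaaaaa[q3]#a (head 6)
Step 9: Xaaaa[q3]a#a (head 5)
Step 10: Xaaa[q3]aa#a (head 4)
Step 11: Xaa[q3]aaa#a (head 3)
Step 12: Xa[q3]aaaa#a (head 2)
Step 13: X[q3]aaaaa#a (head 1)
Step 14: [q3]Xaaaaa#a (head 0)
Step 15: a[q0]aaaaa#a (head 1)
Step 16: aX[q1]aaaa#a (head 2)
Step 17: aXa[q1]aaa#a (head 3)
Step 18: aXaa[q1]aa#a (head 4)
Step 19: aXaaa[q1]a#a (head 5)
Step 20: aXaaaa[q1]#a (head 6)
Step 21: aXaaaa#[q2]a (head 7)
Step 22: aXaaaa#a[q2]□ (head 8)
Step 23: aXaaaa#[q3]aa (head 7)
Step 24: aXaaaa[q3]#aa (head 6)
Step 25: aXaaa[q3]a#aa (head 5)
Step 26: aXaa[q3]aa#aa (head 4)
Step 27: aXa[q3]aaa#aa (head 3)
Step 28: aX[q3]aaaa#aa (head 2)
Step 29: a[q3]Xaaaa#aa (head 1)
Step 30: aa[q0]aaaa#aa (head 2)
Step 31: aaX[q1]aaa#aa (head 3)
Step 32: aaXa[q1]aa#aa (head 4)
Step 33: aaXaa[q1]a#aa (head 5)
Step 34: aaXaaa[q1]#aa (head 6)
Step 35: aaXaaa#[q2]aa (head 7)
Step 36: aaXaaa#a[q2]a (head 8)
Step 37: aaXaaa#aa[q2]□ (head 9)
Step 38: aaXaaa#a[q3]aa (head 8)
Step 39: aaXaaa#[q3]aaa (head 7)
Step 40: aaXaaa[q3]#aaa (head 6)
Step 41: aaXaa[q3]a#aaa (head 5)
Step 42: aaXa[q3]aa#aaa (head 4)
Step 43: aaX[q3]aaa#aaa (head 3)
Step 44: aa[q3]Xaaa#aaa (head 2)
Step 45: aaa[q0]aaa#aaa (head 3)
Step 46: aaaX[q1]aa#aaa (head 4)
Step 47: aaaXa[q1]a#aaa (head 5)
Step 48: aaaXaa[q1]#aaa (head 6)
Step 49: aaaXaa#[q2]aaa (head 7)
Step 50: aaaXaa#a[q2]aa (head 8)
Step 51: aaaXaa#aa[q2]a (head 9)
Step 52: aaaXaa#aaa[q2]□ (head 10)
Step 53: aaaXaa#aa[q3]aa (head 9)
Step 54: aaaXaa#a[q3]aaa (head 8)
Step 55: aaaXaa#[q3]aaaa (head 7)
Step 56: aaaXaa[q3]#aaaa (head 6)
Step 57: aaaXa[q3]a#aaaa (head 5)
Step 58: aaaX[q3]aa#aaaa (head 4)
Step 59: aaa[q3]Xaa#aaaa (head 3)
Step 60: aaaa[q0]aa#aaaa (head 4)
Step 61: aaaaX[q1]a#aaaa (head 5)
Step 62: aaaaXa[q1]#aaaa (head 6)
Step 63: aaaaXa#[q2]aaaa (head 7)
Step 64: aaaaXa#a[q2]aaa (head 8)
Step 65: aaaaXa#aa[q2]aa (head 9)
Step 66: aaaaXa#aaa[q2]a (head 10)
Step 67: aaaaXa#aaaa[q2]□ (head 11)
Step 68: aaaaXa#aaa[q3]aa (head 10)
Step 69: aaaaXa#aa[q3]aaa (head 9)
Step 70: aaaaXa#a[q3]aaaa (head 8)
Step 71: aaaaXa#[q3]aaaaa (head 7)
Step 72: aaaaXa[q3]#aaaaa (head 6)
Step 73: aaaaX[q3]a#aaaaa (head 5)
Step 74: aaaa[q3]Xa#aaaaa (head 4)
Step 75: aaaaa[q0]a#aaaaa (head 5)
Step 76: aaaaaX[q1]#aaaaa (head 6)
Step 77: aaaaaX#[q2]aaaaa (head 7)
Step 78: aaaaaX#a[q2]aaaa (head 8)
Step 79: aaaaaX#aa[q2]aaa (head 9)
Step 80: aaaaaX#aaa[q2]aa (head 10)
Step 81: aaaaaX#aaaa[q2]a (head 11)
Step 82: aaaaaX#aaaaa[q2]□ (head 12)
Step 83: aaaaaX#aaaa[q3]aa (head 11)
Step 84: aaaaaX#aaa[q3]aaa (head 10)
Step 85: aaaaaX#aa[q3]aaaa (head 9)
Step 86: aaaaaX#a[q3]aaaaa (head 8)
Step 87: aaaaaX#[q3]aaaaaa (head 7)
Step 88: aaaaaX[q3]#aaaaaa (head 6)
Step 89: aaaaa[q3]X#aaaaaa (head 5)
Step 90: aaaaaa[q0]#aaaaaa (head 6)
Step 91: aaaaaa#[q3]aaaaaa (head 7)
Step 92: aaaaaa[q3]#aaaaaa (head 6)
Step 93: aaaaa[q3]a#aaaaaa (head 5)
Step 94: aaaa[q3]aa#aaaaaa (head 4)
Step 95: aaa[q3]aaa#aaaaaa (head 3)
Step 96: aa[q3]aaaa#aaaaaa (head 2)
Step 97: a[q3]aaaaa#aaaaaa (head 1)
Step 98: [q3]aaaaaa#aaaaaa (head 0)
Step 99: [q3]□aaaaaa#aaaaaa (head -1)
Step 100: □[qA]aaaaaa#aaaaaa (head 0)
The machine is in qA, so it halts and accepts.

Final answer: Accept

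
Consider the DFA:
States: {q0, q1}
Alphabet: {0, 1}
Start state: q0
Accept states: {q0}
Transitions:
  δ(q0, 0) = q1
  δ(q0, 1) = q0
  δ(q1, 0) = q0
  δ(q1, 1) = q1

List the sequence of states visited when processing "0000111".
Starting at q0
Read '0': q0 -> q1
Read '0': q1 -> q0
Read '0': q0 -> q1
Read '0': q1 -> q0
Read '1': q0 -> q0
Read '1': q0 -> q0
Read '1': q0 -> q0

Final answer: q0 -> q1 -> q0 -> q1 -> q0 -> q0 -> q0 -> q0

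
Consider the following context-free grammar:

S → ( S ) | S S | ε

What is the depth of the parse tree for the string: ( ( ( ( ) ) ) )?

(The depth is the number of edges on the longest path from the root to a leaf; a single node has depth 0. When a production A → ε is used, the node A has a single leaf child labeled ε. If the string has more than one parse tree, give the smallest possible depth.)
The string is 4 nested pairs. The shallowest parse tree applies S → ( S ) 4 times (one node per nested pair, each a child of the previous) and then S → ε in the middle.
S nodes at depths 0..4, ε leaf at depth 5; parentheses leaves are at depths 1..4.
(Using S → S S with an S → ε child anywhere only adds levels, so it cannot give a shallower tree.)
Depth = 5.

Final answer: 5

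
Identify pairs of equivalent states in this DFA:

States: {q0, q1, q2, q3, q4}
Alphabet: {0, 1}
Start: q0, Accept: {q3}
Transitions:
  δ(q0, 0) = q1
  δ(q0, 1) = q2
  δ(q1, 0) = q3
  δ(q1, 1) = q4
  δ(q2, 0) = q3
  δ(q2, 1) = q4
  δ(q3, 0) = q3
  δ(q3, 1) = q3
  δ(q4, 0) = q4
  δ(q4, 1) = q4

Using the table-filling algorithm:
Round 0 – mark pairs where exactly one state is accepting: (q0,q3), (q1,q3), (q2,q3), (q3,q4)
Round 1 – newly marked: (q0,q1) [on 0: q1 vs q3, already marked]; (q0,q2) [on 0: q1 vs q3, already marked]; (q1,q4) [on 0: q3 vs q4, already marked]; (q2,q4) [on 0: q3 vs q4, already marked]
Round 2 – newly marked: (q0,q4) [on 0: q1 vs q4, already marked]
No further pairs can be marked.
(q1, q2) unmarked: δ(q1,0)=q3, δ(q2,0)=q3; δ(q1,1)=q4, δ(q2,1)=q4 → equivalent
Equivalent pairs: (q1, q2)

Final answer: Equivalent pairs: (q1, q2)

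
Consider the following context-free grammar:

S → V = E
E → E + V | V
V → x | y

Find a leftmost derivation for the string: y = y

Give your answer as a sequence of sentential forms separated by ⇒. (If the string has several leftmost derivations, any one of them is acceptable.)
Start with S.
Step 1: the leftmost non-terminal is S; apply S → V = E:  V = E
Step 2: the leftmost non-terminal is V; apply V → y:  y = E
Step 3: the leftmost non-terminal is E; apply E → V:  y = V
Step 4: the leftmost non-terminal is V; apply V → y:  y = y

Final answer: S ⇒ V = E ⇒ y = E ⇒ y = V ⇒ y = y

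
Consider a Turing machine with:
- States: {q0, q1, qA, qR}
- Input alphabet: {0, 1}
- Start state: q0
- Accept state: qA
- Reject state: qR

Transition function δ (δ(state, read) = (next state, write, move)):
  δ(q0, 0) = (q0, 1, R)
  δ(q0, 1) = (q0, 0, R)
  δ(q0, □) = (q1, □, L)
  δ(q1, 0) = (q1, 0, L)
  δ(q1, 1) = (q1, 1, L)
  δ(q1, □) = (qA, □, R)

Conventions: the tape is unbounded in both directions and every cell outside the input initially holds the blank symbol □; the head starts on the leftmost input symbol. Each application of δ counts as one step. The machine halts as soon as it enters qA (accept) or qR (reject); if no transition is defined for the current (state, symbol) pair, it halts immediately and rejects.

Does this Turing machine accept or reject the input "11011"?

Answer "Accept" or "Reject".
Step 0: [q0]11011 (head at position 0)
Step 1: δ(q0, 1) = (q0, 0, R)  ⊢  0[q0]1011 (head at position 1)
Step 2: δ(q0, 1) = (q0, 0, R)  ⊢  00[q0]011 (head at position 2)
Step 3: δ(q0, 0) = (q0, 1, R)  ⊢  001[q0]11 (head at position 3)
Step 4: δ(q0, 1) = (q0, 0, R)  ⊢  0010[q0]1 (head at position 4)
Step 5: δ(q0, 1) = (q0, 0, R)  ⊢  00100[q0]□ (head at position 5)
Step 6: δ(q0, □) = (q1, □, L)  ⊢  0010[q1]0□ (head at position 4)
Step 7: δ(q1, 0) = (q1, 0, L)  ⊢  001[q1]00□ (head at position 3)
Step 8: δ(q1, 0) = (q1, 0, L)  ⊢  00[q1]100□ (head at position 2)
Step 9: δ(q1, 1) = (q1, 1, L)  ⊢  0[q1]0100□ (head at position 1)
Step 10: δ(q1, 0) = (q1, 0, L)  ⊢  [q1]00100□ (head at position 0)
Step 11: δ(q1, 0) = (q1, 0, L)  ⊢  [q1]□00100□ (head at position -1)
Step 12: δ(q1, □) = (qA, □, R)  ⊢  □[qA]00100□ (head at position 0)
The machine is in qA, so it halts and accepts.

Final answer: Accept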